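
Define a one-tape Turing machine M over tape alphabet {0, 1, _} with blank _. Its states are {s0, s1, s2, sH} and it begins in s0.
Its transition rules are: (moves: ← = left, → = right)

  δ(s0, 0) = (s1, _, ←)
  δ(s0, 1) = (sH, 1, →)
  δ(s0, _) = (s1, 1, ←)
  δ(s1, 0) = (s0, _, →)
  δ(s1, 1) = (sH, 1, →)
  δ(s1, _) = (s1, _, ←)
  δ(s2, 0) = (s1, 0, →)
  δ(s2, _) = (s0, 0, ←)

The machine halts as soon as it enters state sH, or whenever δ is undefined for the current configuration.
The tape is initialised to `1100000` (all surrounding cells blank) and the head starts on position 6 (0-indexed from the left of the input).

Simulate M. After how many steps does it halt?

s0 | 110000[0]   read 0 → write _, move ←, go to s1
s1 | 11000[0]_   read 0 → write _, move →, go to s0
s0 | 11000_[_]   read _ → write 1, move ←, go to s1
s1 | 11000[_]1   read _ → write _, move ←, go to s1
s1 | 1100[0]_1   read 0 → write _, move →, go to s0
s0 | 1100_[_]1   read _ → write 1, move ←, go to s1
s1 | 1100[_]11   read _ → write _, move ←, go to s1
s1 | 110[0]_11   read 0 → write _, move →, go to s0
s0 | 110_[_]11   read _ → write 1, move ←, go to s1
s1 | 110[_]111   read _ → write _, move ←, go to s1
s1 | 11[0]_111   read 0 → write _, move →, go to s0
s0 | 11_[_]111   read _ → write 1, move ←, go to s1
s1 | 11[_]1111   read _ → write _, move ←, go to s1
s1 | 1[1]_1111   read 1 → write 1, move →, go to sH
sH | 11[_]1111
M halts after 14 transitions.

14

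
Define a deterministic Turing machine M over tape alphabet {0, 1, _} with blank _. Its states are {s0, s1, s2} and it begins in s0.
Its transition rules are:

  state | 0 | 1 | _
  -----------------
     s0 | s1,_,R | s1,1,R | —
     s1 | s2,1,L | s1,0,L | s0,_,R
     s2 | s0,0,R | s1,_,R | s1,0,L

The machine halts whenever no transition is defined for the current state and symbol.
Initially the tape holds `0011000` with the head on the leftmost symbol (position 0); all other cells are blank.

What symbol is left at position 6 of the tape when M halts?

state=s0 head=0 tape=_[0]011000__   (s0,0)→(s1,_,R)
state=s1 head=1 tape=__[0]11000__   (s1,0)→(s2,1,L)
state=s2 head=0 tape=_[_]111000__   (s2,_)→(s1,0,L)
state=s1 head=-1 tape=[_]0111000__   (s1,_)→(s0,_,R)
state=s0 head=0 tape=_[0]111000__   (s0,0)→(s1,_,R)
state=s1 head=1 tape=__[1]11000__   (s1,1)→(s1,0,L)
state=s1 head=0 tape=_[_]011000__   (s1,_)→(s0,_,R)
state=s0 head=1 tape=__[0]11000__   (s0,0)→(s1,_,R)
state=s1 head=2 tape=___[1]1000__   (s1,1)→(s1,0,L)
state=s1 head=1 tape=__[_]01000__   (s1,_)→(s0,_,R)
state=s0 head=2 tape=___[0]1000__   (s0,0)→(s1,_,R)
state=s1 head=3 tape=____[1]000__   (s1,1)→(s1,0,L)
state=s1 head=2 tape=___[_]0000__   (s1,_)→(s0,_,R)
state=s0 head=3 tape=____[0]000__   (s0,0)→(s1,_,R)
state=s1 head=4 tape=_____[0]00__   (s1,0)→(s2,1,L)
state=s2 head=3 tape=____[_]100__   (s2,_)→(s1,0,L)
state=s1 head=2 tape=___[_]0100__   (s1,_)→(s0,_,R)
state=s0 head=3 tape=____[0]100__   (s0,0)→(s1,_,R)
state=s1 head=4 tape=_____[1]00__   (s1,1)→(s1,0,L)
state=s1 head=3 tape=____[_]000__   (s1,_)→(s0,_,R)
state=s0 head=4 tape=_____[0]00__   (s0,0)→(s1,_,R)
state=s1 head=5 tape=______[0]0__   (s1,0)→(s2,1,L)
state=s2 head=4 tape=_____[_]10__   (s2,_)→(s1,0,L)
state=s1 head=3 tape=____[_]010__   (s1,_)→(s0,_,R)
state=s0 head=4 tape=_____[0]10__   (s0,0)→(s1,_,R)
state=s1 head=5 tape=______[1]0__   (s1,1)→(s1,0,L)
state=s1 head=4 tape=_____[_]00__   (s1,_)→(s0,_,R)
state=s0 head=5 tape=______[0]0__   (s0,0)→(s1,_,R)
state=s1 head=6 tape=_______[0]__   (s1,0)→(s2,1,L)
state=s2 head=5 tape=______[_]1__   (s2,_)→(s1,0,L)
state=s1 head=4 tape=_____[_]01__   (s1,_)→(s0,_,R)
state=s0 head=5 tape=______[0]1__   (s0,0)→(s1,_,R)
state=s1 head=6 tape=_______[1]__   (s1,1)→(s1,0,L)
state=s1 head=5 tape=______[_]0__   (s1,_)→(s0,_,R)
state=s0 head=6 tape=_______[0]__   (s0,0)→(s1,_,R)
state=s1 head=7 tape=________[_]_   (s1,_)→(s0,_,R)
state=s0 head=8 tape=_________[_]
Cell 6 holds _ when M halts.

_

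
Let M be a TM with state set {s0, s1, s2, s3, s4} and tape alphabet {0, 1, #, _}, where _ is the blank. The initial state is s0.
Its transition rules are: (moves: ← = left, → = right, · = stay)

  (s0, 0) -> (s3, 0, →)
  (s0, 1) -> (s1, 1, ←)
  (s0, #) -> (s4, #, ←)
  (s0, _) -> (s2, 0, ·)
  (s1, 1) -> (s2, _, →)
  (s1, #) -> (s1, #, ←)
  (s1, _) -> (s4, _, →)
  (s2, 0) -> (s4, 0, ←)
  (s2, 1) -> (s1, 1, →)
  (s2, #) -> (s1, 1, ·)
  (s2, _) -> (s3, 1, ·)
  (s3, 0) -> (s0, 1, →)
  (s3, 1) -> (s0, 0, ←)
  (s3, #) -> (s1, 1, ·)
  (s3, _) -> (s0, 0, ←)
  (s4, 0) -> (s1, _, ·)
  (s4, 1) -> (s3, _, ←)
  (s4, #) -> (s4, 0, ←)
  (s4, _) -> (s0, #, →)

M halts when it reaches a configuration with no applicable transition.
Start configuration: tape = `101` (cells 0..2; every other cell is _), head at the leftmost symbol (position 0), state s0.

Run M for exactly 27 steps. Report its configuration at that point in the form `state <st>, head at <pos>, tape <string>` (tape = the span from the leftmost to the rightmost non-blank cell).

s0 | ____[1]01   read 1 → write 1, move ←, go to s1
s1 | ___[_]101   read _ → write _, move →, go to s4
s4 | ____[1]01   read 1 → write _, move ←, go to s3
s3 | ___[_]_01   read _ → write 0, move ←, go to s0
s0 | __[_]0_01   read _ → write 0, move ·, go to s2
s2 | __[0]0_01   read 0 → write 0, move ←, go to s4
s4 | _[_]00_01   read _ → write #, move →, go to s0
s0 | _#[0]0_01   read 0 → write 0, move →, go to s3
s3 | _#0[0]_01   read 0 → write 1, move →, go to s0
s0 | _#01[_]01   read _ → write 0, move ·, go to s2
s2 | _#01[0]01   read 0 → write 0, move ←, go to s4
s4 | _#0[1]001   read 1 → write _, move ←, go to s3
s3 | _#[0]_001   read 0 → write 1, move →, go to s0
s0 | _#1[_]001   read _ → write 0, move ·, go to s2
s2 | _#1[0]001   read 0 → write 0, move ←, go to s4
s4 | _#[1]0001   read 1 → write _, move ←, go to s3
s3 | _[#]_0001   read # → write 1, move ·, go to s1
s1 | _[1]_0001   read 1 → write _, move →, go to s2
s2 | __[_]0001   read _ → write 1, move ·, go to s3
s3 | __[1]0001   read 1 → write 0, move ←, go to s0
s0 | _[_]00001   read _ → write 0, move ·, go to s2
s2 | _[0]00001   read 0 → write 0, move ←, go to s4
s4 | [_]000001   read _ → write #, move →, go to s0
s0 | #[0]00001   read 0 → write 0, move →, go to s3
s3 | #0[0]0001   read 0 → write 1, move →, go to s0
s0 | #01[0]001   read 0 → write 0, move →, go to s3
s3 | #010[0]01   read 0 → write 1, move →, go to s0
s0 | #0101[0]1
After 27 steps: state s0, head at 1, tape #010101.

state s0, head at 1, tape #010101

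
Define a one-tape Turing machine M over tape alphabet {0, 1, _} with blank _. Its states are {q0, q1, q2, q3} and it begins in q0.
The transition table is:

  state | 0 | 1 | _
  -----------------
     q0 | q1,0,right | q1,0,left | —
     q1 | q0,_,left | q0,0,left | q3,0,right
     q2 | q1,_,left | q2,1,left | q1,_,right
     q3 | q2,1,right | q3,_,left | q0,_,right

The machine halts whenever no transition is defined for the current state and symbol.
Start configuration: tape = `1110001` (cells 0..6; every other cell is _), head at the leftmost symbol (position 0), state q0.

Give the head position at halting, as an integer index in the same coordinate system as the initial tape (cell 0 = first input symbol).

state=q0 head=0 tape=___[1]110001   (q0,1)→(q1,0,left)
state=q1 head=-1 tape=__[_]0110001   (q1,_)→(q3,0,right)
state=q3 head=0 tape=__0[0]110001   (q3,0)→(q2,1,right)
state=q2 head=1 tape=__01[1]10001   (q2,1)→(q2,1,left)
state=q2 head=0 tape=__0[1]110001   (q2,1)→(q2,1,left)
state=q2 head=-1 tape=__[0]1110001   (q2,0)→(q1,_,left)
state=q1 head=-2 tape=_[_]_1110001   (q1,_)→(q3,0,right)
state=q3 head=-1 tape=_0[_]1110001   (q3,_)→(q0,_,right)
state=q0 head=0 tape=_0_[1]110001   (q0,1)→(q1,0,left)
state=q1 head=-1 tape=_0[_]0110001   (q1,_)→(q3,0,right)
state=q3 head=0 tape=_00[0]110001   (q3,0)→(q2,1,right)
state=q2 head=1 tape=_001[1]10001   (q2,1)→(q2,1,left)
state=q2 head=0 tape=_00[1]110001   (q2,1)→(q2,1,left)
state=q2 head=-1 tape=_0[0]1110001   (q2,0)→(q1,_,left)
state=q1 head=-2 tape=_[0]_1110001   (q1,0)→(q0,_,left)
state=q0 head=-3 tape=[_]__1110001
At halt the head is at cell -3.

-3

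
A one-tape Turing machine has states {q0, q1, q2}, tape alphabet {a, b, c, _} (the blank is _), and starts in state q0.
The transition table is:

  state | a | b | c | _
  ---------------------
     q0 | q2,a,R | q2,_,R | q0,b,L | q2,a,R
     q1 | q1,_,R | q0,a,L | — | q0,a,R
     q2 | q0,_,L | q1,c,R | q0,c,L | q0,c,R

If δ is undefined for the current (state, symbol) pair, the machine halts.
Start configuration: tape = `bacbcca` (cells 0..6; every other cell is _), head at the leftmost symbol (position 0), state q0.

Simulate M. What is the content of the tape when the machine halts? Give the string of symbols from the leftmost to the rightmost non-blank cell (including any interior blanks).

acac_ca

state=q0 head=0 tape=[b]acbcca   (q0,b)→(q2,_,R)
state=q2 head=1 tape=_[a]cbcca   (q2,a)→(q0,_,L)
state=q0 head=0 tape=[_]_cbcca   (q0,_)→(q2,a,R)
state=q2 head=1 tape=a[_]cbcca   (q2,_)→(q0,c,R)
state=q0 head=2 tape=ac[c]bcca   (q0,c)→(q0,b,L)
state=q0 head=1 tape=a[c]bbcca   (q0,c)→(q0,b,L)
state=q0 head=0 tape=[a]bbbcca   (q0,a)→(q2,a,R)
state=q2 head=1 tape=a[b]bbcca   (q2,b)→(q1,c,R)
state=q1 head=2 tape=ac[b]bcca   (q1,b)→(q0,a,L)
state=q0 head=1 tape=a[c]abcca   (q0,c)→(q0,b,L)
state=q0 head=0 tape=[a]babcca   (q0,a)→(q2,a,R)
state=q2 head=1 tape=a[b]abcca   (q2,b)→(q1,c,R)
state=q1 head=2 tape=ac[a]bcca   (q1,a)→(q1,_,R)
state=q1 head=3 tape=ac_[b]cca   (q1,b)→(q0,a,L)
state=q0 head=2 tape=ac[_]acca   (q0,_)→(q2,a,R)
state=q2 head=3 tape=aca[a]cca   (q2,a)→(q0,_,L)
state=q0 head=2 tape=ac[a]_cca   (q0,a)→(q2,a,R)
state=q2 head=3 tape=aca[_]cca   (q2,_)→(q0,c,R)
state=q0 head=4 tape=acac[c]ca   (q0,c)→(q0,b,L)
state=q0 head=3 tape=aca[c]bca   (q0,c)→(q0,b,L)
state=q0 head=2 tape=ac[a]bbca   (q0,a)→(q2,a,R)
state=q2 head=3 tape=aca[b]bca   (q2,b)→(q1,c,R)
state=q1 head=4 tape=acac[b]ca   (q1,b)→(q0,a,L)
state=q0 head=3 tape=aca[c]aca   (q0,c)→(q0,b,L)
state=q0 head=2 tape=ac[a]baca   (q0,a)→(q2,a,R)
state=q2 head=3 tape=aca[b]aca   (q2,b)→(q1,c,R)
state=q1 head=4 tape=acac[a]ca   (q1,a)→(q1,_,R)
state=q1 head=5 tape=acac_[c]a
The non-blank tape span at halt is acac_ca.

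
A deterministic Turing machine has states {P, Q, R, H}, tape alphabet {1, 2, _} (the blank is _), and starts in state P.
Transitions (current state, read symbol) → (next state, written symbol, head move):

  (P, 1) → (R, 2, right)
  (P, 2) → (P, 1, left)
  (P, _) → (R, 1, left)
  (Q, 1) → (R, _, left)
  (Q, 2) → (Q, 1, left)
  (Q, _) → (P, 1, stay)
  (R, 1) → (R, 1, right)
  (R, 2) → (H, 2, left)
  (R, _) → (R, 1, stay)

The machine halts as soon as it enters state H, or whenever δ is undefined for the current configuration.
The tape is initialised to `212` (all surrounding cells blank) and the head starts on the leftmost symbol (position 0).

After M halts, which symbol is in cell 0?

P | __[2]12   read 2 → write 1, move left, go to P
P | _[_]112   read _ → write 1, move left, go to R
R | [_]1112   read _ → write 1, move stay, go to R
R | [1]1112   read 1 → write 1, move right, go to R
R | 1[1]112   read 1 → write 1, move right, go to R
R | 11[1]12   read 1 → write 1, move right, go to R
R | 111[1]2   read 1 → write 1, move right, go to R
R | 1111[2]   read 2 → write 2, move left, go to H
H | 111[1]2
Cell 0 holds 1 when M halts.

1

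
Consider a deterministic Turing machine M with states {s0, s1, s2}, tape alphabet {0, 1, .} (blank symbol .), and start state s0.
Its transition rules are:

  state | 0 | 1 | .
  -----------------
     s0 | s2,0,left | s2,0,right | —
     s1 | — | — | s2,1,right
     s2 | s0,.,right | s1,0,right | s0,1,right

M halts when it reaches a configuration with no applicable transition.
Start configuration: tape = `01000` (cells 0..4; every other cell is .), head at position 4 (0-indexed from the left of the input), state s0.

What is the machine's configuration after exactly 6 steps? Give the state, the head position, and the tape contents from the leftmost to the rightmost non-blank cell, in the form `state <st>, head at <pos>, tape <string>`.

s0 | 0100[0]   read 0 → write 0, move left, go to s2
s2 | 010[0]0   read 0 → write ., move right, go to s0
s0 | 010.[0]   read 0 → write 0, move left, go to s2
s2 | 010[.]0   read . → write 1, move right, go to s0
s0 | 0101[0]   read 0 → write 0, move left, go to s2
s2 | 010[1]0   read 1 → write 0, move right, go to s1
s1 | 0100[0]
After 6 steps: state s1, head at 4, tape 01000.

state s1, head at 4, tape 01000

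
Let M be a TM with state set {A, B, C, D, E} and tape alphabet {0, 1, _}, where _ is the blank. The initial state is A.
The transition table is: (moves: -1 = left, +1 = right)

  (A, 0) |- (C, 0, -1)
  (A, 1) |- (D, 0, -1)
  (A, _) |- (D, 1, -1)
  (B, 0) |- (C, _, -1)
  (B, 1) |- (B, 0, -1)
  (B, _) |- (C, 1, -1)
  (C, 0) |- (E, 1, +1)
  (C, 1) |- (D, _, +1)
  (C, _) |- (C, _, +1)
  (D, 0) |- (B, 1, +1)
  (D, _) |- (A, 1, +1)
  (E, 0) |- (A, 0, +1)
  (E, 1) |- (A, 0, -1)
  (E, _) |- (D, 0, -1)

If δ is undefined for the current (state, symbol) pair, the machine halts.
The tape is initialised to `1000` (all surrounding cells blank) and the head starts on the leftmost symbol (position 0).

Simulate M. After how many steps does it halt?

15

A | _[1]000_   read 1 → write 0, move -1, go to D
D | [_]0000_   read _ → write 1, move +1, go to A
A | 1[0]000_   read 0 → write 0, move -1, go to C
C | [1]0000_   read 1 → write _, move +1, go to D
D | _[0]000_   read 0 → write 1, move +1, go to B
B | _1[0]00_   read 0 → write _, move -1, go to C
C | _[1]_00_   read 1 → write _, move +1, go to D
D | __[_]00_   read _ → write 1, move +1, go to A
A | __1[0]0_   read 0 → write 0, move -1, go to C
C | __[1]00_   read 1 → write _, move +1, go to D
D | ___[0]0_   read 0 → write 1, move +1, go to B
B | ___1[0]_   read 0 → write _, move -1, go to C
C | ___[1]__   read 1 → write _, move +1, go to D
D | ____[_]_   read _ → write 1, move +1, go to A
A | ____1[_]   read _ → write 1, move -1, go to D
D | ____[1]1
M halts after 15 transitions.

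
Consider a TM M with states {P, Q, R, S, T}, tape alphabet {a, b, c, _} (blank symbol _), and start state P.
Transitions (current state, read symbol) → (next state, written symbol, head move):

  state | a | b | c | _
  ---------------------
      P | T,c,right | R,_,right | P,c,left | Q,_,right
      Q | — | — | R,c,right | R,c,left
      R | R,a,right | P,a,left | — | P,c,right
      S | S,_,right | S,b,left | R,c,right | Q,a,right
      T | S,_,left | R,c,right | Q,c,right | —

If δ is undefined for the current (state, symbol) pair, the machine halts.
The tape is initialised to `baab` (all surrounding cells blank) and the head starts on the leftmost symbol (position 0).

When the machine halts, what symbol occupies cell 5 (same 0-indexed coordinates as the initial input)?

P | [b]aab__   read b → write _, move right, go to R
R | _[a]ab__   read a → write a, move right, go to R
R | _a[a]b__   read a → write a, move right, go to R
R | _aa[b]__   read b → write a, move left, go to P
P | _a[a]a__   read a → write c, move right, go to T
T | _ac[a]__   read a → write _, move left, go to S
S | _a[c]___   read c → write c, move right, go to R
R | _ac[_]__   read _ → write c, move right, go to P
P | _acc[_]_   read _ → write _, move right, go to Q
Q | _acc_[_]   read _ → write c, move left, go to R
R | _acc[_]c   read _ → write c, move right, go to P
P | _accc[c]   read c → write c, move left, go to P
P | _acc[c]c   read c → write c, move left, go to P
P | _ac[c]cc   read c → write c, move left, go to P
P | _a[c]ccc   read c → write c, move left, go to P
P | _[a]cccc   read a → write c, move right, go to T
T | _c[c]ccc   read c → write c, move right, go to Q
Q | _cc[c]cc   read c → write c, move right, go to R
R | _ccc[c]c
Cell 5 holds c when M halts.

c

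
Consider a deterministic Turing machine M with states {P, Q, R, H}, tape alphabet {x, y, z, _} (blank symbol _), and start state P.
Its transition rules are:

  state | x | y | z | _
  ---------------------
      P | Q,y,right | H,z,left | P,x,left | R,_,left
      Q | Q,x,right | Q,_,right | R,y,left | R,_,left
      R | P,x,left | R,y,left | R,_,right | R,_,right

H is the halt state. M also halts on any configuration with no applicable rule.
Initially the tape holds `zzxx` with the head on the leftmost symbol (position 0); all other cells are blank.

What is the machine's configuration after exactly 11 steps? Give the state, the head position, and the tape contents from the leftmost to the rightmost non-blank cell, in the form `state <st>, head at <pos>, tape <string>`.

state R, head at -1, tape xzxx

P | __[z]zxx   read z → write x, move left, go to P
P | _[_]xzxx   read _ → write _, move left, go to R
R | [_]_xzxx   read _ → write _, move right, go to R
R | _[_]xzxx   read _ → write _, move right, go to R
R | __[x]zxx   read x → write x, move left, go to P
P | _[_]xzxx   read _ → write _, move left, go to R
R | [_]_xzxx   read _ → write _, move right, go to R
R | _[_]xzxx   read _ → write _, move right, go to R
R | __[x]zxx   read x → write x, move left, go to P
P | _[_]xzxx   read _ → write _, move left, go to R
R | [_]_xzxx   read _ → write _, move right, go to R
R | _[_]xzxx
After 11 steps: state R, head at -1, tape xzxx.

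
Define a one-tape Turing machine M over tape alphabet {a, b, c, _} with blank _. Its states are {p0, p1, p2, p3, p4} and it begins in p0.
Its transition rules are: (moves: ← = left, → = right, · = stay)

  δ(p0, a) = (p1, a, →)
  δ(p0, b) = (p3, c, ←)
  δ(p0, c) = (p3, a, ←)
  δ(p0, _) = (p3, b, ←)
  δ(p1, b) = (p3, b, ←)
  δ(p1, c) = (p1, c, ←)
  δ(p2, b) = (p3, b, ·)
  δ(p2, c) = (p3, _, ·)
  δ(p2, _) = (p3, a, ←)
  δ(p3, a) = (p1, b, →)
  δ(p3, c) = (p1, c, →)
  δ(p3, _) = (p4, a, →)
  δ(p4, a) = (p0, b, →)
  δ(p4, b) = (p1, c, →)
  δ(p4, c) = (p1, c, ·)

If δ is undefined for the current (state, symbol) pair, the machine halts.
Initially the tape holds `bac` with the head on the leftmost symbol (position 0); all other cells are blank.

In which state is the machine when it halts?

p0 | _[b]ac   read b → write c, move ←, go to p3
p3 | [_]cac   read _ → write a, move →, go to p4
p4 | a[c]ac   read c → write c, move ·, go to p1
p1 | a[c]ac   read c → write c, move ←, go to p1
p1 | [a]cac
No transition is defined for (p1, a); M halts in state p1.

p1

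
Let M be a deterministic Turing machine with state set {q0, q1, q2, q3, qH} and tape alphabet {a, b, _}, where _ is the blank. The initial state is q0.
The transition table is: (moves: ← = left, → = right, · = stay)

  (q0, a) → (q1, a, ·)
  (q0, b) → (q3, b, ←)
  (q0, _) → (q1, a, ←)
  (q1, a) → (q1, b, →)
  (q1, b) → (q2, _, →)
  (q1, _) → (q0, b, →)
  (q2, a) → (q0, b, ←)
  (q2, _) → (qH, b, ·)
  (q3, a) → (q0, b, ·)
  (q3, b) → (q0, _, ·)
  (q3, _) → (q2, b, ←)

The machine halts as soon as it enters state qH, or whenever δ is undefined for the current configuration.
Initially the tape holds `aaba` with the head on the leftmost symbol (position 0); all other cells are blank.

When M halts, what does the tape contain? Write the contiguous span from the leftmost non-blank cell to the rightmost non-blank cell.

state=q0 head=0 tape=_[a]aba   (q0,a)→(q1,a,·)
state=q1 head=0 tape=_[a]aba   (q1,a)→(q1,b,→)
state=q1 head=1 tape=_b[a]ba   (q1,a)→(q1,b,→)
state=q1 head=2 tape=_bb[b]a   (q1,b)→(q2,_,→)
state=q2 head=3 tape=_bb_[a]   (q2,a)→(q0,b,←)
state=q0 head=2 tape=_bb[_]b   (q0,_)→(q1,a,←)
state=q1 head=1 tape=_b[b]ab   (q1,b)→(q2,_,→)
state=q2 head=2 tape=_b_[a]b   (q2,a)→(q0,b,←)
state=q0 head=1 tape=_b[_]bb   (q0,_)→(q1,a,←)
state=q1 head=0 tape=_[b]abb   (q1,b)→(q2,_,→)
state=q2 head=1 tape=__[a]bb   (q2,a)→(q0,b,←)
state=q0 head=0 tape=_[_]bbb   (q0,_)→(q1,a,←)
state=q1 head=-1 tape=[_]abbb   (q1,_)→(q0,b,→)
state=q0 head=0 tape=b[a]bbb   (q0,a)→(q1,a,·)
state=q1 head=0 tape=b[a]bbb   (q1,a)→(q1,b,→)
state=q1 head=1 tape=bb[b]bb   (q1,b)→(q2,_,→)
state=q2 head=2 tape=bb_[b]b
The non-blank tape span at halt is bb_bb.

bb_bb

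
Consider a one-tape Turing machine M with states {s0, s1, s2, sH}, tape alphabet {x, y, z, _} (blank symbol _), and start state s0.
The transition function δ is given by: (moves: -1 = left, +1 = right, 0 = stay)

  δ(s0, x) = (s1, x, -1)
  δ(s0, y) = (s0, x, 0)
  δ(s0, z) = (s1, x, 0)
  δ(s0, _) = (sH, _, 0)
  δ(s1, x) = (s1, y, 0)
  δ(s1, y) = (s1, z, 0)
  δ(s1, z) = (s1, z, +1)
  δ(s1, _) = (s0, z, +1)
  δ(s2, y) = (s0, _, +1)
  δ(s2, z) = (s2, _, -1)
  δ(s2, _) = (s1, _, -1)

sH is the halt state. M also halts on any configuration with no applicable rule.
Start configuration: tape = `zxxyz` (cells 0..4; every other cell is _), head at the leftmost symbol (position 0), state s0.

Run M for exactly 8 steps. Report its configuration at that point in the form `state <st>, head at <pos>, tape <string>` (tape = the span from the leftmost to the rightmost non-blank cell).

state=s0 head=0 tape=[z]xxyz   (s0,z)→(s1,x,0)
state=s1 head=0 tape=[x]xxyz   (s1,x)→(s1,y,0)
state=s1 head=0 tape=[y]xxyz   (s1,y)→(s1,z,0)
state=s1 head=0 tape=[z]xxyz   (s1,z)→(s1,z,+1)
state=s1 head=1 tape=z[x]xyz   (s1,x)→(s1,y,0)
state=s1 head=1 tape=z[y]xyz   (s1,y)→(s1,z,0)
state=s1 head=1 tape=z[z]xyz   (s1,z)→(s1,z,+1)
state=s1 head=2 tape=zz[x]yz   (s1,x)→(s1,y,0)
state=s1 head=2 tape=zz[y]yz
After 8 steps: state s1, head at 2, tape zzyyz.

state s1, head at 2, tape zzyyz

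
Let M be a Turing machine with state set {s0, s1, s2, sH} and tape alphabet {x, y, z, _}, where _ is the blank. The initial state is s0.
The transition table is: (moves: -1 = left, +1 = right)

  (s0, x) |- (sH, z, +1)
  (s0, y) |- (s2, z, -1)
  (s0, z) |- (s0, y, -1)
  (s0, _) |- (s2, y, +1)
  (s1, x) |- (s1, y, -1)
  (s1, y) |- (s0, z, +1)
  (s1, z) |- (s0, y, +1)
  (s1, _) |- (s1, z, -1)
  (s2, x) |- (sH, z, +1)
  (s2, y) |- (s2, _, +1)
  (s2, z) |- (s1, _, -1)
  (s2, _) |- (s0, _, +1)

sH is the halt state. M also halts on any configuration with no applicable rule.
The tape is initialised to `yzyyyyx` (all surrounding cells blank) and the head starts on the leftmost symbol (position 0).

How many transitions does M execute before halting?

s0 | __[y]zyyyyx_   read y → write z, move -1, go to s2
s2 | _[_]zzyyyyx_   read _ → write _, move +1, go to s0
s0 | __[z]zyyyyx_   read z → write y, move -1, go to s0
s0 | _[_]yzyyyyx_   read _ → write y, move +1, go to s2
s2 | _y[y]zyyyyx_   read y → write _, move +1, go to s2
s2 | _y_[z]yyyyx_   read z → write _, move -1, go to s1
s1 | _y[_]_yyyyx_   read _ → write z, move -1, go to s1
s1 | _[y]z_yyyyx_   read y → write z, move +1, go to s0
s0 | _z[z]_yyyyx_   read z → write y, move -1, go to s0
s0 | _[z]y_yyyyx_   read z → write y, move -1, go to s0
s0 | [_]yy_yyyyx_   read _ → write y, move +1, go to s2
s2 | y[y]y_yyyyx_   read y → write _, move +1, go to s2
s2 | y_[y]_yyyyx_   read y → write _, move +1, go to s2
s2 | y__[_]yyyyx_   read _ → write _, move +1, go to s0
s0 | y___[y]yyyx_   read y → write z, move -1, go to s2
s2 | y__[_]zyyyx_   read _ → write _, move +1, go to s0
s0 | y___[z]yyyx_   read z → write y, move -1, go to s0
s0 | y__[_]yyyyx_   read _ → write y, move +1, go to s2
s2 | y__y[y]yyyx_   read y → write _, move +1, go to s2
s2 | y__y_[y]yyx_   read y → write _, move +1, go to s2
s2 | y__y__[y]yx_   read y → write _, move +1, go to s2
s2 | y__y___[y]x_   read y → write _, move +1, go to s2
s2 | y__y____[x]_   read x → write z, move +1, go to sH
sH | y__y____z[_]
M halts after 23 transitions.

23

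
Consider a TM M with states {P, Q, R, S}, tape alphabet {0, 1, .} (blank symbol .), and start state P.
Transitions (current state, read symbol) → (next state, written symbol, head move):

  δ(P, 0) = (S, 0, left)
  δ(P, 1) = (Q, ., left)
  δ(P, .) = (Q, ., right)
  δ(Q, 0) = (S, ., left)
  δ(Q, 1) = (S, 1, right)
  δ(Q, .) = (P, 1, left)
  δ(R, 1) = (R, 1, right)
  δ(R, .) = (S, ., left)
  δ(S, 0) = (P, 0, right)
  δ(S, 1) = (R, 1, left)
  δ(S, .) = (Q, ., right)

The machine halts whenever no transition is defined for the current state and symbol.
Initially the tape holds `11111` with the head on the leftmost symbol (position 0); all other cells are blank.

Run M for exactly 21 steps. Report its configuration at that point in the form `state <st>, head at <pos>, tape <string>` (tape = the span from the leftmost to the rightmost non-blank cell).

P | ..[1]1111.   read 1 → write ., move left, go to Q
Q | .[.].1111.   read . → write 1, move left, go to P
P | [.]1.1111.   read . → write ., move right, go to Q
Q | .[1].1111.   read 1 → write 1, move right, go to S
S | .1[.]1111.   read . → write ., move right, go to Q
Q | .1.[1]111.   read 1 → write 1, move right, go to S
S | .1.1[1]11.   read 1 → write 1, move left, go to R
R | .1.[1]111.   read 1 → write 1, move right, go to R
R | .1.1[1]11.   read 1 → write 1, move right, go to R
R | .1.11[1]1.   read 1 → write 1, move right, go to R
R | .1.111[1].   read 1 → write 1, move right, go to R
R | .1.1111[.]   read . → write ., move left, go to S
S | .1.111[1].   read 1 → write 1, move left, go to R
R | .1.11[1]1.   read 1 → write 1, move right, go to R
R | .1.111[1].   read 1 → write 1, move right, go to R
R | .1.1111[.]   read . → write ., move left, go to S
S | .1.111[1].   read 1 → write 1, move left, go to R
R | .1.11[1]1.   read 1 → write 1, move right, go to R
R | .1.111[1].   read 1 → write 1, move right, go to R
R | .1.1111[.]   read . → write ., move left, go to S
S | .1.111[1].   read 1 → write 1, move left, go to R
R | .1.11[1]1.
After 21 steps: state R, head at 3, tape 1.1111.

state R, head at 3, tape 1.1111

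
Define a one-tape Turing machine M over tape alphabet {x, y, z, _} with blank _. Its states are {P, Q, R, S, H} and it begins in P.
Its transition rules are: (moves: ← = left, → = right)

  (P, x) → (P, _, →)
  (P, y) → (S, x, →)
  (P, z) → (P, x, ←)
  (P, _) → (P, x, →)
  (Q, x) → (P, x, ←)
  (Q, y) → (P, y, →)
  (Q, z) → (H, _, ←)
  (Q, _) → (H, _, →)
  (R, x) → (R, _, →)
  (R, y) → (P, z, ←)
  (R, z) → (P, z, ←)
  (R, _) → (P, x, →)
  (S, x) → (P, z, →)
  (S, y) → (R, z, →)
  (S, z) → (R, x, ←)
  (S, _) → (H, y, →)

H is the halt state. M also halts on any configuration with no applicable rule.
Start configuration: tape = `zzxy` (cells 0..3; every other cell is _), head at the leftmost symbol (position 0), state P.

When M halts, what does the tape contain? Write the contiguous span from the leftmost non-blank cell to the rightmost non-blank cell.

xx__xy

state=P head=0 tape=_[z]zxy__   (P,z)→(P,x,←)
state=P head=-1 tape=[_]xzxy__   (P,_)→(P,x,→)
state=P head=0 tape=x[x]zxy__   (P,x)→(P,_,→)
state=P head=1 tape=x_[z]xy__   (P,z)→(P,x,←)
state=P head=0 tape=x[_]xxy__   (P,_)→(P,x,→)
state=P head=1 tape=xx[x]xy__   (P,x)→(P,_,→)
state=P head=2 tape=xx_[x]y__   (P,x)→(P,_,→)
state=P head=3 tape=xx__[y]__   (P,y)→(S,x,→)
state=S head=4 tape=xx__x[_]_   (S,_)→(H,y,→)
state=H head=5 tape=xx__xy[_]
The non-blank tape span at halt is xx__xy.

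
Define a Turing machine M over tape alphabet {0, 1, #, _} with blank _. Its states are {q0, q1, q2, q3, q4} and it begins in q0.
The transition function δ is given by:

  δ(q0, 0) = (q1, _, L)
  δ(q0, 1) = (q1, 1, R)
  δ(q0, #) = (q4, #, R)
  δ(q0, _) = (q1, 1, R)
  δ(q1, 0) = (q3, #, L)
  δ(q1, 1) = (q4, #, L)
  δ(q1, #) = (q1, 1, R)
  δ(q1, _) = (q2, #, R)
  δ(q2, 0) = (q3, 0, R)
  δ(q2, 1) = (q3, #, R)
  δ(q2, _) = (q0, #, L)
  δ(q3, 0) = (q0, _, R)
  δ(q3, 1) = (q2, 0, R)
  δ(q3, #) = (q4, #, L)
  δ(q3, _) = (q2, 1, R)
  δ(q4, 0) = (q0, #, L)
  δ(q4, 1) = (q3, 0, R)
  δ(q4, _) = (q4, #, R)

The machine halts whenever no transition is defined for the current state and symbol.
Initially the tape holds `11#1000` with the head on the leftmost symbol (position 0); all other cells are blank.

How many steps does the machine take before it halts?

18

q0 | _[1]1#1000   read 1 → write 1, move R, go to q1
q1 | _1[1]#1000   read 1 → write #, move L, go to q4
q4 | _[1]##1000   read 1 → write 0, move R, go to q3
q3 | _0[#]#1000   read # → write #, move L, go to q4
q4 | _[0]##1000   read 0 → write #, move L, go to q0
q0 | [_]###1000   read _ → write 1, move R, go to q1
q1 | 1[#]##1000   read # → write 1, move R, go to q1
q1 | 11[#]#1000   read # → write 1, move R, go to q1
q1 | 111[#]1000   read # → write 1, move R, go to q1
q1 | 1111[1]000   read 1 → write #, move L, go to q4
q4 | 111[1]#000   read 1 → write 0, move R, go to q3
q3 | 1110[#]000   read # → write #, move L, go to q4
q4 | 111[0]#000   read 0 → write #, move L, go to q0
q0 | 11[1]##000   read 1 → write 1, move R, go to q1
q1 | 111[#]#000   read # → write 1, move R, go to q1
q1 | 1111[#]000   read # → write 1, move R, go to q1
q1 | 11111[0]00   read 0 → write #, move L, go to q3
q3 | 1111[1]#00   read 1 → write 0, move R, go to q2
q2 | 11110[#]00
M halts after 18 transitions.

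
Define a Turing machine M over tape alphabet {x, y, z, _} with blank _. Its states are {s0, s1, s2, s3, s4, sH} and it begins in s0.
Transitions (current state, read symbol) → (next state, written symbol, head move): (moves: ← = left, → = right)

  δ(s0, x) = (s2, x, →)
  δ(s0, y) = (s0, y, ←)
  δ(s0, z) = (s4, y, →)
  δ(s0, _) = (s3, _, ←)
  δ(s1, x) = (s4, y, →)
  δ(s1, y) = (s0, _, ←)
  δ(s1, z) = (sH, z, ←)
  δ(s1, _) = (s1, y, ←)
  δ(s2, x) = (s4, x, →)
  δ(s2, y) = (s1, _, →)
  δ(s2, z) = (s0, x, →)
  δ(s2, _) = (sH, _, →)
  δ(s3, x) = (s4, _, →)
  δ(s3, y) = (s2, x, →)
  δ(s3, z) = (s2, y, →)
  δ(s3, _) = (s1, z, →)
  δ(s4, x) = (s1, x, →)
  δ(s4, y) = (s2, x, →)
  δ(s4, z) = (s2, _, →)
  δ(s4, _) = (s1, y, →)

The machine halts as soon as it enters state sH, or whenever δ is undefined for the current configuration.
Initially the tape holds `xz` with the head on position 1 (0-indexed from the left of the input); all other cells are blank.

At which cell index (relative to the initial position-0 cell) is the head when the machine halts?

s0 | x[z]__   read z → write y, move →, go to s4
s4 | xy[_]_   read _ → write y, move →, go to s1
s1 | xyy[_]   read _ → write y, move ←, go to s1
s1 | xy[y]y   read y → write _, move ←, go to s0
s0 | x[y]_y   read y → write y, move ←, go to s0
s0 | [x]y_y   read x → write x, move →, go to s2
s2 | x[y]_y   read y → write _, move →, go to s1
s1 | x_[_]y   read _ → write y, move ←, go to s1
s1 | x[_]yy   read _ → write y, move ←, go to s1
s1 | [x]yyy   read x → write y, move →, go to s4
s4 | y[y]yy   read y → write x, move →, go to s2
s2 | yx[y]y   read y → write _, move →, go to s1
s1 | yx_[y]   read y → write _, move ←, go to s0
s0 | yx[_]_   read _ → write _, move ←, go to s3
s3 | y[x]__   read x → write _, move →, go to s4
s4 | y_[_]_   read _ → write y, move →, go to s1
s1 | y_y[_]   read _ → write y, move ←, go to s1
s1 | y_[y]y   read y → write _, move ←, go to s0
s0 | y[_]_y   read _ → write _, move ←, go to s3
s3 | [y]__y   read y → write x, move →, go to s2
s2 | x[_]_y   read _ → write _, move →, go to sH
sH | x_[_]y
At halt the head is at cell 2.

2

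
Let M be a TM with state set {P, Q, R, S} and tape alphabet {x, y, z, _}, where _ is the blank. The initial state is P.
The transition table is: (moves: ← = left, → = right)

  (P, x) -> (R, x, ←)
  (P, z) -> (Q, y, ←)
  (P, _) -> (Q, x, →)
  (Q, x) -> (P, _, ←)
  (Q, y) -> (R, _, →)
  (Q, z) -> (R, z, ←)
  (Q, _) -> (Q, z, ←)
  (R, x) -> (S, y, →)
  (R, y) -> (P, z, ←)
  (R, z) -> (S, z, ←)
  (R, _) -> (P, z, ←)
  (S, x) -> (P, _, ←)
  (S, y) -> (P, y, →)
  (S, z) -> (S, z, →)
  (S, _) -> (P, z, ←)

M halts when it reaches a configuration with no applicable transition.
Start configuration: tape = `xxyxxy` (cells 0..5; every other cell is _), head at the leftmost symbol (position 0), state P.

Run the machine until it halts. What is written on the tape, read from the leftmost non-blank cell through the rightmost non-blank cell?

yzzyx_y_y

state=P head=0 tape=___[x]xyxxy   (P,x)→(R,x,←)
state=R head=-1 tape=__[_]xxyxxy   (R,_)→(P,z,←)
state=P head=-2 tape=_[_]zxxyxxy   (P,_)→(Q,x,→)
state=Q head=-1 tape=_x[z]xxyxxy   (Q,z)→(R,z,←)
state=R head=-2 tape=_[x]zxxyxxy   (R,x)→(S,y,→)
state=S head=-1 tape=_y[z]xxyxxy   (S,z)→(S,z,→)
state=S head=0 tape=_yz[x]xyxxy   (S,x)→(P,_,←)
state=P head=-1 tape=_y[z]_xyxxy   (P,z)→(Q,y,←)
state=Q head=-2 tape=_[y]y_xyxxy   (Q,y)→(R,_,→)
state=R head=-1 tape=__[y]_xyxxy   (R,y)→(P,z,←)
state=P head=-2 tape=_[_]z_xyxxy   (P,_)→(Q,x,→)
state=Q head=-1 tape=_x[z]_xyxxy   (Q,z)→(R,z,←)
state=R head=-2 tape=_[x]z_xyxxy   (R,x)→(S,y,→)
state=S head=-1 tape=_y[z]_xyxxy   (S,z)→(S,z,→)
state=S head=0 tape=_yz[_]xyxxy   (S,_)→(P,z,←)
state=P head=-1 tape=_y[z]zxyxxy   (P,z)→(Q,y,←)
state=Q head=-2 tape=_[y]yzxyxxy   (Q,y)→(R,_,→)
state=R head=-1 tape=__[y]zxyxxy   (R,y)→(P,z,←)
state=P head=-2 tape=_[_]zzxyxxy   (P,_)→(Q,x,→)
state=Q head=-1 tape=_x[z]zxyxxy   (Q,z)→(R,z,←)
state=R head=-2 tape=_[x]zzxyxxy   (R,x)→(S,y,→)
state=S head=-1 tape=_y[z]zxyxxy   (S,z)→(S,z,→)
state=S head=0 tape=_yz[z]xyxxy   (S,z)→(S,z,→)
state=S head=1 tape=_yzz[x]yxxy   (S,x)→(P,_,←)
state=P head=0 tape=_yz[z]_yxxy   (P,z)→(Q,y,←)
state=Q head=-1 tape=_y[z]y_yxxy   (Q,z)→(R,z,←)
state=R head=-2 tape=_[y]zy_yxxy   (R,y)→(P,z,←)
state=P head=-3 tape=[_]zzy_yxxy   (P,_)→(Q,x,→)
state=Q head=-2 tape=x[z]zy_yxxy   (Q,z)→(R,z,←)
state=R head=-3 tape=[x]zzy_yxxy   (R,x)→(S,y,→)
state=S head=-2 tape=y[z]zy_yxxy   (S,z)→(S,z,→)
state=S head=-1 tape=yz[z]y_yxxy   (S,z)→(S,z,→)
state=S head=0 tape=yzz[y]_yxxy   (S,y)→(P,y,→)
state=P head=1 tape=yzzy[_]yxxy   (P,_)→(Q,x,→)
state=Q head=2 tape=yzzyx[y]xxy   (Q,y)→(R,_,→)
state=R head=3 tape=yzzyx_[x]xy   (R,x)→(S,y,→)
state=S head=4 tape=yzzyx_y[x]y   (S,x)→(P,_,←)
state=P head=3 tape=yzzyx_[y]_y
The non-blank tape span at halt is yzzyx_y_y.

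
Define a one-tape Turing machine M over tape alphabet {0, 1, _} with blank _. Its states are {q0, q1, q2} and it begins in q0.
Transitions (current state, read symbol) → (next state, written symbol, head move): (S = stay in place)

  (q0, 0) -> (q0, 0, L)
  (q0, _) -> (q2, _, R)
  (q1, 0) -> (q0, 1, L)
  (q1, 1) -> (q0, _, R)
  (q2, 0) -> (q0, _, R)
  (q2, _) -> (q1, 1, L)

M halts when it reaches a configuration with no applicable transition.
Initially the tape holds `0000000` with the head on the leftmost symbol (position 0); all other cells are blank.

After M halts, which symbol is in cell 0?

state=q0 head=0 tape=_[0]000000__   (q0,0)→(q0,0,L)
state=q0 head=-1 tape=[_]0000000__   (q0,_)→(q2,_,R)
state=q2 head=0 tape=_[0]000000__   (q2,0)→(q0,_,R)
state=q0 head=1 tape=__[0]00000__   (q0,0)→(q0,0,L)
state=q0 head=0 tape=_[_]000000__   (q0,_)→(q2,_,R)
state=q2 head=1 tape=__[0]00000__   (q2,0)→(q0,_,R)
state=q0 head=2 tape=___[0]0000__   (q0,0)→(q0,0,L)
state=q0 head=1 tape=__[_]00000__   (q0,_)→(q2,_,R)
state=q2 head=2 tape=___[0]0000__   (q2,0)→(q0,_,R)
state=q0 head=3 tape=____[0]000__   (q0,0)→(q0,0,L)
state=q0 head=2 tape=___[_]0000__   (q0,_)→(q2,_,R)
state=q2 head=3 tape=____[0]000__   (q2,0)→(q0,_,R)
state=q0 head=4 tape=_____[0]00__   (q0,0)→(q0,0,L)
state=q0 head=3 tape=____[_]000__   (q0,_)→(q2,_,R)
state=q2 head=4 tape=_____[0]00__   (q2,0)→(q0,_,R)
state=q0 head=5 tape=______[0]0__   (q0,0)→(q0,0,L)
state=q0 head=4 tape=_____[_]00__   (q0,_)→(q2,_,R)
state=q2 head=5 tape=______[0]0__   (q2,0)→(q0,_,R)
state=q0 head=6 tape=_______[0]__   (q0,0)→(q0,0,L)
state=q0 head=5 tape=______[_]0__   (q0,_)→(q2,_,R)
state=q2 head=6 tape=_______[0]__   (q2,0)→(q0,_,R)
state=q0 head=7 tape=________[_]_   (q0,_)→(q2,_,R)
state=q2 head=8 tape=_________[_]   (q2,_)→(q1,1,L)
state=q1 head=7 tape=________[_]1
Cell 0 holds _ when M halts.

_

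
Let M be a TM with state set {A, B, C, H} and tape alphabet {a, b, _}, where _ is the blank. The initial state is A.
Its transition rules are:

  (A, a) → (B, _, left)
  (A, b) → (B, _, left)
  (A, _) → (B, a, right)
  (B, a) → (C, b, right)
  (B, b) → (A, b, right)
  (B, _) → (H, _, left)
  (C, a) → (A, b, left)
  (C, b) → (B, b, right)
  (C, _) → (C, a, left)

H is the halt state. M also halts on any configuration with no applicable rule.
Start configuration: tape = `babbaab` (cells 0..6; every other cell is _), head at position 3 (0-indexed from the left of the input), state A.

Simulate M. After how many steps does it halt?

14

A | bab[b]aab__   read b → write _, move left, go to B
B | ba[b]_aab__   read b → write b, move right, go to A
A | bab[_]aab__   read _ → write a, move right, go to B
B | baba[a]ab__   read a → write b, move right, go to C
C | babab[a]b__   read a → write b, move left, go to A
A | baba[b]bb__   read b → write _, move left, go to B
B | bab[a]_bb__   read a → write b, move right, go to C
C | babb[_]bb__   read _ → write a, move left, go to C
C | bab[b]abb__   read b → write b, move right, go to B
B | babb[a]bb__   read a → write b, move right, go to C
C | babbb[b]b__   read b → write b, move right, go to B
B | babbbb[b]__   read b → write b, move right, go to A
A | babbbbb[_]_   read _ → write a, move right, go to B
B | babbbbba[_]   read _ → write _, move left, go to H
H | babbbbb[a]_
M halts after 14 transitions.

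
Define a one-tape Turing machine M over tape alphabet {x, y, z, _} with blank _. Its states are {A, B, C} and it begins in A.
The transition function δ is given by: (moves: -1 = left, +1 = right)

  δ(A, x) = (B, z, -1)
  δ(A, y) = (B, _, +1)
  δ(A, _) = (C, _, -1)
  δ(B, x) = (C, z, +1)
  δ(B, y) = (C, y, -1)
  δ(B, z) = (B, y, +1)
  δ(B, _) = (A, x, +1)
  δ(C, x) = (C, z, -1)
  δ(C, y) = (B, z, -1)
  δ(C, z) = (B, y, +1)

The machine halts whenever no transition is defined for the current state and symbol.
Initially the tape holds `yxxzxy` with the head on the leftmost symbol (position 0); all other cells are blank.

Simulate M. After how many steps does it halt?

A | [y]xxzxy__   read y → write _, move +1, go to B
B | _[x]xzxy__   read x → write z, move +1, go to C
C | _z[x]zxy__   read x → write z, move -1, go to C
C | _[z]zzxy__   read z → write y, move +1, go to B
B | _y[z]zxy__   read z → write y, move +1, go to B
B | _yy[z]xy__   read z → write y, move +1, go to B
B | _yyy[x]y__   read x → write z, move +1, go to C
C | _yyyz[y]__   read y → write z, move -1, go to B
B | _yyy[z]z__   read z → write y, move +1, go to B
B | _yyyy[z]__   read z → write y, move +1, go to B
B | _yyyyy[_]_   read _ → write x, move +1, go to A
A | _yyyyyx[_]   read _ → write _, move -1, go to C
C | _yyyyy[x]_   read x → write z, move -1, go to C
C | _yyyy[y]z_   read y → write z, move -1, go to B
B | _yyy[y]zz_   read y → write y, move -1, go to C
C | _yy[y]yzz_   read y → write z, move -1, go to B
B | _y[y]zyzz_   read y → write y, move -1, go to C
C | _[y]yzyzz_   read y → write z, move -1, go to B
B | [_]zyzyzz_   read _ → write x, move +1, go to A
A | x[z]yzyzz_
M halts after 19 transitions.

19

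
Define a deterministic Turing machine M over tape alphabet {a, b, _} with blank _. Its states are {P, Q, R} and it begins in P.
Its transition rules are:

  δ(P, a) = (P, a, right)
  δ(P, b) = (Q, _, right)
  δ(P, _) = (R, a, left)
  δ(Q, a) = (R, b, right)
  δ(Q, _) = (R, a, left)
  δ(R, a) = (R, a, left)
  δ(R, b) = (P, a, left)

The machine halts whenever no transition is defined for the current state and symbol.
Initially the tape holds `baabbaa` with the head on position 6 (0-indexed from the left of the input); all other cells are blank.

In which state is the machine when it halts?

P | __baabba[a]_   read a → write a, move right, go to P
P | __baabbaa[_]   read _ → write a, move left, go to R
R | __baabba[a]a   read a → write a, move left, go to R
R | __baabb[a]aa   read a → write a, move left, go to R
R | __baab[b]aaa   read b → write a, move left, go to P
P | __baa[b]aaaa   read b → write _, move right, go to Q
Q | __baa_[a]aaa   read a → write b, move right, go to R
R | __baa_b[a]aa   read a → write a, move left, go to R
R | __baa_[b]aaa   read b → write a, move left, go to P
P | __baa[_]aaaa   read _ → write a, move left, go to R
R | __ba[a]aaaaa   read a → write a, move left, go to R
R | __b[a]aaaaaa   read a → write a, move left, go to R
R | __[b]aaaaaaa   read b → write a, move left, go to P
P | _[_]aaaaaaaa   read _ → write a, move left, go to R
R | [_]aaaaaaaaa
No transition is defined for (R, _); M halts in state R.

R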